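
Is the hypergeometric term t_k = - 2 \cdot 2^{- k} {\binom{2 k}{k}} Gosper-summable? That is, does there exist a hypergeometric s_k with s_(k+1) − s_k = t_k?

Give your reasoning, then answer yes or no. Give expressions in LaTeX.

t_(k+1)/t_k = (2*k + 1)/(k + 1).
Factor: A=2*k + 1; B=k + 1; C=1.
Solve (2*k + 1)·f(k+1) − (k)·f(k) = 1.
From deg A=1, deg B=1, deg C=0: d=-1.
Bound -1 < 0, so the key equation has no polynomial solution.

No. Not Gosper-summable.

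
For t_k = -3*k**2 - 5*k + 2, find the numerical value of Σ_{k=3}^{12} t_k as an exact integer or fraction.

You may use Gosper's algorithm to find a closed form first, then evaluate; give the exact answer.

Σ = -2290

Compute t_(k+1)/t_k: get (3*k**2 + 11*k + 6)/(3*k**2 + 5*k - 2).
So A=1 and B=1, with C=k**2 + 5*k/3 - 2/3.
f must satisfy (1)·f(k+1) − (1)·f(k) = k**2 + 5*k/3 - 2/3.
From deg A=0, deg B=0, deg C=2: d=3.
Coefficient equations give f(k) = k*(k**2 + k - 4)/3.
Then R = B(k−1)f/C = k*(k**2 + k - 4)/((k + 2)*(3*k - 1)), so s_k = R(k)·t_k = k*(-k**2 - k + 4).
Δs = -3*k**2 - 5*k + 2, as required.
Telescoping: Σ = s_(13) − s_(3) = -2314 − (-24) = -2290.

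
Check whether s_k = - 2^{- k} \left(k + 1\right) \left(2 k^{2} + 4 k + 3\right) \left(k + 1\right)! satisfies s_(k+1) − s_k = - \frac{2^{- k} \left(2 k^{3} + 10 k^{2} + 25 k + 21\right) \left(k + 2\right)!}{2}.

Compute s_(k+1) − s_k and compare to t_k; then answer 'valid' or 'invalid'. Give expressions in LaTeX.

Invalid: residual \frac{2^{- k} \left(2 k^{3} + 8 k^{2} + 17 k + 12\right) \left(k + 1\right)!}{2} ≠ 0.

s_(k+1) = -(k + 2)*(2*k**2 + 8*k + 9)*factorial(k + 2)/(2*2**k)
s_(k+1) − s_k = -(2*k**4 + 12*k**3 + 37*k**2 + 54*k + 30)*factorial(k + 1)/(2*2**k)
(s_(k+1) − s_k) − t_k = (2*k**3 + 8*k**2 + 17*k + 12)*factorial(k + 1)/(2*2**k)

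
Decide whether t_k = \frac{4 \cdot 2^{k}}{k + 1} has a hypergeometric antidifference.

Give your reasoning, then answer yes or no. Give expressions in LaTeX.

No — negative degree bound, so no certificate f.

Compute t_(k+1)/t_k: get 2*(k + 1)/(k + 2).
Gosper form: A/B · C(k+1)/C(k) with A=2*k + 2, B=k + 2, C=1.
Solve (2*k + 2)·f(k+1) − (k + 1)·f(k) = 1.
Degrees (1,1,0) ⇒ d ≤ -1.
deg f ≤ -1 is impossible — no certificate.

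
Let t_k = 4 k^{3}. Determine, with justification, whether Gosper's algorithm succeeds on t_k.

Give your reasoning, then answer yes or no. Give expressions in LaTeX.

Yes. s_k = k^{2} \left(k^{2} - 2 k + 1\right).

The ratio is (k + 1)**3/k**3.
So A=1 and B=1, with C=k**3.
Set up (1)·f(k+1) − (1)·f(k) − (k**3) = 0.
Degrees (0,0,3) ⇒ d ≤ 4.
Coefficient equations give f(k) = k**2*(k - 1)**2/4.
R(k) = B(k−1)·f(k)/C(k) = (k - 1)**2/(4*k); s_k = R·t_k = k**2*(k**2 - 2*k + 1).
Check: Δs_k = 4*k**3. ✓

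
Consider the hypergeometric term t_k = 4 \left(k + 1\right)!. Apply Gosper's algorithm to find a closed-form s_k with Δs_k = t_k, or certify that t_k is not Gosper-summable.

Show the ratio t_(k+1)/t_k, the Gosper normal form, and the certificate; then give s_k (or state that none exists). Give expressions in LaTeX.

none — t_k is not Gosper-summable

Compute t_(k+1)/t_k: get k + 2.
So A=k + 2 and B=1, with C=1.
Solve (k + 2)·f(k+1) − (1)·f(k) = 1.
d = -1 from the (1,0,0) case.
Bound -1 < 0, so the key equation has no polynomial solution.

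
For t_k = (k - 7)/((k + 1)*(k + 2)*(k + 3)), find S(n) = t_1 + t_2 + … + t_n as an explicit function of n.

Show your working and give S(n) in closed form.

The ratio is (k - 6)*(k + 1)/((k - 7)*(k + 4)).
Take A(k)=k + 1, B(k)=k + 4, C(k)=k - 7.
Solve (k + 1)·f(k+1) − (k + 3)·f(k) = k - 7.
d = 2 from the (1,1,1) case.
Solving with deg f ≤ 2: f(k) = -k*(3*k + 11)/2.
So s_k = (B(k−1)f/C)·t_k = (-k*(k + 3)*(3*k + 11)/(2*(k - 7)))·t_k = k*(-3*k - 11)/(2*(k + 1)*(k + 2)).
Δs = (k - 7)/(k**3 + 6*k**2 + 11*k + 6), as required.
Evaluate: s_(n+1) = (-3*n**2 - 17*n - 14)/(2*(n**2 + 5*n + 6)); subtract s_(1) = -7/6 ⇒ S(n) = n*(-n - 8)/(3*(n**2 + 5*n + 6)).

S(n) = n*(-n - 8)/(3*(n**2 + 5*n + 6))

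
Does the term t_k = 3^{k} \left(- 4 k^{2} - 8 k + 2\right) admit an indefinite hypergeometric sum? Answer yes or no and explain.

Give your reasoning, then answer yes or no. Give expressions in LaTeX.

The ratio is 3*(2*k**2 + 8*k + 5)/(2*k**2 + 4*k - 1).
Normal form (A,B,C) = (3, 1, k**2 + 2*k - 1/2).
f must satisfy (3)·f(k+1) − (1)·f(k) = k**2 + 2*k - 1/2.
d = 2 from the (0,0,2) case.
Match coefficients ⇒ f(k) = (2*k**2 - 2*k - 1)/4.
So s_k = (B(k−1)f/C)·t_k = ((2*k**2 - 2*k - 1)/(2*(2*k**2 + 4*k - 1)))·t_k = 3**k*(-2*k**2 + 2*k + 1).
s_(k+1) − s_k = 3**k*(-4*k**2 - 8*k + 2) = t_k.

Yes. s_k = 3^{k} \left(- 2 k^{2} + 2 k + 1\right).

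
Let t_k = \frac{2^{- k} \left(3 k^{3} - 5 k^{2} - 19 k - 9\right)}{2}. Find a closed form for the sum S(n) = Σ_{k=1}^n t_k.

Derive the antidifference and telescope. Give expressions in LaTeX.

S(n) = 2^{- n - 1} \left(2^{n} - 3 n^{3} - 13 n^{2} - 15 n - 1\right)

Compute t_(k+1)/t_k: get (3*k**3 + 4*k**2 - 20*k - 30)/(2*(3*k**3 - 5*k**2 - 19*k - 9)).
Take A(k)=1/2, B(k)=1, C(k)=k**3 - 5*k**2/3 - 19*k/3 - 3.
Set up (1/2)·f(k+1) − (1)·f(k) − (k**3 - 5*k**2/3 - 19*k/3 - 3) = 0.
Degrees (0,0,3) ⇒ d ≤ 3.
Coefficient equations give f(k) = -2*(3*k**3 + 4*k**2 - 2*k - 4)/3.
Then R = B(k−1)f/C = -2*(3*k**3 + 4*k**2 - 2*k - 4)/(3*k**3 - 5*k**2 - 19*k - 9), so s_k = R(k)·t_k = (-3*k**3 - 4*k**2 + 2*k + 4)/2**k.
s_(k+1) − s_k = (3*k**3 - 5*k**2 - 19*k - 9)/(2*2**k) = t_k.
Evaluate: s_(n+1) = 2**(-n - 1)*(-3*n**3 - 13*n**2 - 15*n - 1); subtract s_(1) = -1/2 ⇒ S(n) = 2**(-n - 1)*(2**n - 3*n**3 - 13*n**2 - 15*n - 1).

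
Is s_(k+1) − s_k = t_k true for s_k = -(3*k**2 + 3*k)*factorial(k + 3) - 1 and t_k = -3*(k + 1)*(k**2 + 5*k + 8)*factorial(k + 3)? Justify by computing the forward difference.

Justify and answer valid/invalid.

Valid — Δs_k = t_k.

s_(k+1) = -(3*k + 3*(k + 1)**2 + 3)*factorial(k + 4) - 1
s_(k+1) − s_k = -3*(k + 1)*(k**2 + 5*k + 8)*factorial(k + 3)
(s_(k+1) − s_k) − t_k = 0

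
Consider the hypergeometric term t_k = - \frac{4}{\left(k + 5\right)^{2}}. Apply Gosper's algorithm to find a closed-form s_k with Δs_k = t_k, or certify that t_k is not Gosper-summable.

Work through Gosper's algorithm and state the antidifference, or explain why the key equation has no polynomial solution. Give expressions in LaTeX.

none — t_k is not Gosper-summable

The ratio is (k + 5)**2/(k + 6)**2.
A = k**2 + 10*k + 25, B = k**2 + 12*k + 36, C = 1.
Key eq: (k**2 + 10*k + 25)·f(k+1) = (k**2 + 10*k + 25)·f(k) + (1).
d = 0 from the (2,2,0) case.
Generic f = c0 gives residual -1; -1 = 0 cannot hold, so t_k is not Gosper-summable.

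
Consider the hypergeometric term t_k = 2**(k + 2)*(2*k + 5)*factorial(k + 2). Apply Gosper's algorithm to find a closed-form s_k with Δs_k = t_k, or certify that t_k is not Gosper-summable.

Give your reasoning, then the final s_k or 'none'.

t_(k+1)/t_k = 2*(k + 3)*(2*k + 7)/(2*k + 5).
So A=2*k + 6 and B=1, with C=k + 5/2.
f must satisfy (2*k + 6)·f(k+1) − (1)·f(k) = k + 5/2.
d = 0 from the (1,0,1) case.
Solve for f: f(k) = 1/2 (degree 0 ≤ 0).
So s_k = (B(k−1)f/C)·t_k = (1/(2*k + 5))·t_k = 2**(k + 2)*factorial(k + 2).
Verify: 2**(k + 2)*(2*k + 5)*factorial(k + 2) matches t_k.

s_k = 2**(k + 2)*factorial(k + 2)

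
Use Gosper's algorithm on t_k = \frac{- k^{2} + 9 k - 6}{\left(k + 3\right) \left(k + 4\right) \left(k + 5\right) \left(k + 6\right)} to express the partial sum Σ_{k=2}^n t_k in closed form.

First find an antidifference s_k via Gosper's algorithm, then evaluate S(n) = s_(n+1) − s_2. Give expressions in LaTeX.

Step 1: r(k) = -(k + 3)*(9*k - (k + 1)**2 + 3)/((k + 7)*(k**2 - 9*k + 6)).
Gosper form: A/B · C(k+1)/C(k) with A=k + 3, B=k + 7, C=k**2 - 9*k + 6.
Set up (k + 3)·f(k+1) − (k + 6)·f(k) − (k**2 - 9*k + 6) = 0.
Degrees (1,1,2) ⇒ d ≤ 3.
A polynomial solution: f(k) = k*(k - 11)*(k - 7)/30.
So s_k = (B(k−1)f/C)·t_k = (k*(k - 11)*(k - 7)*(k + 6)/(30*(k**2 - 9*k + 6)))·t_k = k*(-k**2 + 18*k - 77)/(30*(k + 3)*(k + 4)*(k + 5)).
Δs = (-k**2 + 9*k - 6)/(k**4 + 18*k**3 + 119*k**2 + 342*k + 360), as required.
Evaluate: s_(n+1) = (-n**3 + 15*n**2 - 44*n - 60)/(30*(n**3 + 15*n**2 + 74*n + 120)); subtract s_(2) = -1/70 ⇒ S(n) = (-2*n**3 + 75*n**2 - 43*n - 30)/(105*(n**3 + 15*n**2 + 74*n + 120)).

S(n) = \frac{- 2 n^{3} + 75 n^{2} - 43 n - 30}{105 \left(n^{3} + 15 n^{2} + 74 n + 120\right)}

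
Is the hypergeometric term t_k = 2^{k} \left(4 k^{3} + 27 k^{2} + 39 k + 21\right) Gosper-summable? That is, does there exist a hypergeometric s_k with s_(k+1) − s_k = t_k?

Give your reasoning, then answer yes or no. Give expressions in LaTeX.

r(k) = 2*(4*k**3 + 39*k**2 + 105*k + 91)/(4*k**3 + 27*k**2 + 39*k + 21) after simplifying.
So A=2 and B=1, with C=k**3 + 27*k**2/4 + 39*k/4 + 21/4.
Solve (2)·f(k+1) − (1)·f(k) = k**3 + 27*k**2/4 + 39*k/4 + 21/4.
d = 3 from the (0,0,3) case.
Coefficient equations give f(k) = (4*k**3 + 3*k**2 + 3*k + 1)/4.
Then R = B(k−1)f/C = (4*k**3 + 3*k**2 + 3*k + 1)/(4*k**3 + 27*k**2 + 39*k + 21), so s_k = R(k)·t_k = 2**k*(4*k**3 + 3*k**2 + 3*k + 1).
Δs = 2**k*(4*k**3 + 27*k**2 + 39*k + 21), as required.

Yes. s_k = 2^{k} \left(4 k^{3} + 3 k^{2} + 3 k + 1\right).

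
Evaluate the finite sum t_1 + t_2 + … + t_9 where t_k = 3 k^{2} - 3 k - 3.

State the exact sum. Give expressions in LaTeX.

t_(k+1)/t_k = (k**2 + k - 1)/(k**2 - k - 1).
Normal form (A,B,C) = (1, 1, k**2 - k - 1).
f must satisfy (1)·f(k+1) − (1)·f(k) = k**2 - k - 1.
Bound: deg f ≤ 3.
Match coefficients ⇒ f(k) = k*(k**2 - 3*k - 1)/3.
Certificate R = B(k−1)f/C = k*(k**2 - 3*k - 1)/(3*(k**2 - k - 1)) gives s_k = k*(k**2 - 3*k - 1).
Check: Δs_k = 3*k**2 - 3*k - 3. ✓
Telescoping: Σ = s_(10) − s_(1) = 690 − (-3) = 693.

Σ = 693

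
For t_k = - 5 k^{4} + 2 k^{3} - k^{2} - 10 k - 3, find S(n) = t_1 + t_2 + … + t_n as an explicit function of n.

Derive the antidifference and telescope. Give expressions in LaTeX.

r(k) = (5*k**4 + 18*k**3 + 25*k**2 + 26*k + 17)/(5*k**4 - 2*k**3 + k**2 + 10*k + 3) after simplifying.
Factor: A=1; B=1; C=k**4 - 2*k**3/5 + k**2/5 + 2*k + 3/5.
Need (1)·f(k+1) − (1)·f(k) = k**4 - 2*k**3/5 + k**2/5 + 2*k + 3/5.
From deg A=0, deg B=0, deg C=4: d=5.
Solving with deg f ≤ 5: f(k) = k*(k**4 - 3*k**3 + 3*k**2 + 4*k - 2)/5.
Get s_k = R·t_k = k*(-k**4 + 3*k**3 - 3*k**2 - 4*k + 2) with R(k) = B(k−1)f(k)/C(k) = k*(k**4 - 3*k**3 + 3*k**2 + 4*k - 2)/(5*k**4 - 2*k**3 + k**2 + 10*k + 3).
Check: Δs_k = -5*k**4 + 2*k**3 - k**2 - 10*k - 3. ✓
Telescope: S(n) = s_(n+1) − s_(1) = -n**5 - 2*n**4 - n**3 - 5*n**2 - 8*n - 3 − (-3) = n*(-n**4 - 2*n**3 - n**2 - 5*n - 8).

S(n) = n \left(- n^{4} - 2 n^{3} - n^{2} - 5 n - 8\right)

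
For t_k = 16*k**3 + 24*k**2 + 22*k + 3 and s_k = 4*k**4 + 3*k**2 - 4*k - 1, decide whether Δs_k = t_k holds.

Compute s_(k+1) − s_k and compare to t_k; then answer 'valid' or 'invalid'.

Valid — Δs_k = t_k.

s_(k+1) = -4*k + 4*(k + 1)**4 + 3*(k + 1)**2 - 5
s_(k+1) − s_k = 16*k**3 + 24*k**2 + 22*k + 3
(s_(k+1) − s_k) − t_k = 0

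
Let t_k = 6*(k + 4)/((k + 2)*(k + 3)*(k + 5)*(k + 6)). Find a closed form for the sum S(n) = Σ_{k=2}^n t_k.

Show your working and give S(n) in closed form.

S(n) = 3*(n**2 + 9*n - 10)/(28*(n**2 + 9*n + 18))

r(k) = (k + 2)*(k + 5)**2/((k + 4)**2*(k + 7)) after simplifying.
Factor: A=k + 2; B=k + 7; C=k**2 + 8*k + 16.
Solve (k + 2)·f(k+1) − (k + 6)·f(k) = k**2 + 8*k + 16.
Degrees (1,1,2) ⇒ d ≤ 4.
A polynomial solution: f(k) = k*(k + 3)*(k + 4)*(k + 7)/20.
Certificate R = B(k−1)f/C = k*(k + 3)*(k + 6)*(k + 7)/(20*(k + 4)) gives s_k = 3*k*(k + 7)/(10*(k**2 + 7*k + 10)).
Check: Δs_k = 6*(k + 4)/(k**4 + 16*k**3 + 91*k**2 + 216*k + 180). ✓
Evaluate: s_(n+1) = 3*(n**2 + 9*n + 8)/(10*(n**2 + 9*n + 18)); subtract s_(2) = 27/140 ⇒ S(n) = 3*(n**2 + 9*n - 10)/(28*(n**2 + 9*n + 18)).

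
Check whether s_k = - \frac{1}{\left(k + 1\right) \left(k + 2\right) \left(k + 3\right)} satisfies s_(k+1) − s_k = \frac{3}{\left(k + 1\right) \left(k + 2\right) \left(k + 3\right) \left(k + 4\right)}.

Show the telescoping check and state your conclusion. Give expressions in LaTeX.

s_(k+1) = -1/((k + 2)*(k + 3)*(k + 4))
s_(k+1) − s_k = 3/((k + 1)*(k + 2)*(k + 3)*(k + 4))
(s_(k+1) − s_k) − t_k = 0

Valid: the claim telescopes to t_k.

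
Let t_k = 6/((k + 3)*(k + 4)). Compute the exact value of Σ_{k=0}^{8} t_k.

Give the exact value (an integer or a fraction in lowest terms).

The ratio is (k + 3)/(k + 5).
Take A(k)=k + 3, B(k)=k + 5, C(k)=1.
Need (k + 3)·f(k+1) − (k + 4)·f(k) = 1.
deg f ≤ 1 (via 1,1,0).
A polynomial solution: f(k) = k/3.
Get s_k = R·t_k = 2*k/(k + 3) with R(k) = B(k−1)f(k)/C(k) = k*(k + 4)/3.
s_(k+1) − s_k = 6/(k**2 + 7*k + 12) = t_k.
Sum = s_(9) − s_(0); s_(9) = 3/2, s_(0) = 0 ⇒ 3/2.

Σ = 3/2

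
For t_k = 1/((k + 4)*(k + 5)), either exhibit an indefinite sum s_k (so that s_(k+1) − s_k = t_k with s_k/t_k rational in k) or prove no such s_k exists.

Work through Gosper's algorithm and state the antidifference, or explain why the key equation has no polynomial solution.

Ratio r(k) = (k + 4)/(k + 6).
Normal form (A,B,C) = (k + 4, k + 6, 1).
Need (k + 4)·f(k+1) − (k + 5)·f(k) = 1.
deg f ≤ 1 (via 1,1,0).
Solve for f: f(k) = k/4 (degree 1 ≤ 1).
Get s_k = R·t_k = k/(4*(k + 4)) with R(k) = B(k−1)f(k)/C(k) = k*(k + 5)/4.
Check: Δs_k = 1/(k**2 + 9*k + 20). ✓

s_k = k/(4*(k + 4))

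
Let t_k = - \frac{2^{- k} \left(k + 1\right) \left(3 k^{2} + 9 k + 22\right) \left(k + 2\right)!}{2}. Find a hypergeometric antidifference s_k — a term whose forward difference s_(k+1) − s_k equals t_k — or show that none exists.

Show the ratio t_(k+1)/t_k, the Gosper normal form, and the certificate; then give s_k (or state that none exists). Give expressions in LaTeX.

The ratio is (k + 2)*(k + 3)*(9*k + 3*(k + 1)**2 + 31)/(2*(k + 1)*(3*k**2 + 9*k + 22)).
So A=k/2 + 3/2 and B=1, with C=k**3 + 4*k**2 + 31*k/3 + 22/3.
Need (k/2 + 3/2)·f(k+1) − (1)·f(k) = k**3 + 4*k**2 + 31*k/3 + 22/3.
deg f ≤ 2 (via 1,0,3).
Match coefficients ⇒ f(k) = 2*(3*k**2 + 3*k + 4)/3.
Get s_k = R·t_k = -(3*k**2 + 3*k + 4)*factorial(k + 2)/2**k with R(k) = B(k−1)f(k)/C(k) = 2*(3*k**2 + 3*k + 4)/((k + 1)*(3*k**2 + 9*k + 22)).
Δs = -(k + 1)*(3*k**2 + 9*k + 22)*factorial(k + 2)/(2*2**k), as required.

s_k = - 2^{- k} \left(3 k^{2} + 3 k + 4\right) \left(k + 2\right)!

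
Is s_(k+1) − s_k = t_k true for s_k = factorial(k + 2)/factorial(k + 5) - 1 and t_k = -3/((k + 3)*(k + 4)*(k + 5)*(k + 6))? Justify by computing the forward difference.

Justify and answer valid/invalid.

s_(k+1) = factorial(k + 3)/factorial(k + 6) - 1
s_(k+1) − s_k = -3/((k + 3)*(k + 4)*(k + 5)*(k + 6))
(s_(k+1) − s_k) − t_k = 0

valid (s_(k+1) − s_k reduces to t_k)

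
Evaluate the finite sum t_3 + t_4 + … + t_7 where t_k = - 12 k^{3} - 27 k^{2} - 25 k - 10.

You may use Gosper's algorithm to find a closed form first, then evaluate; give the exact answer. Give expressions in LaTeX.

Σ = -13620

Ratio r(k) = (12*k**3 + 63*k**2 + 115*k + 74)/(12*k**3 + 27*k**2 + 25*k + 10).
Factor: A=1; B=1; C=k**3 + 9*k**2/4 + 25*k/12 + 5/6.
f must satisfy (1)·f(k+1) − (1)·f(k) = k**3 + 9*k**2/4 + 25*k/12 + 5/6.
d = 4 from the (0,0,3) case.
Solve for f: f(k) = k*(k + 1)*(3*k**2 + 2)/12 (degree 4 ≤ 4).
Then R = B(k−1)f/C = k*(3*k**2 + 2)/(12*k**2 + 15*k + 10), so s_k = R(k)·t_k = k*(-3*k**3 - 3*k**2 - 2*k - 2).
Verify: -12*k**3 - 27*k**2 - 25*k - 10 matches t_k.
Σ_(k=3)^(7) t_k = s_(8) − s_(3) = -13968 − (-348) = -13620.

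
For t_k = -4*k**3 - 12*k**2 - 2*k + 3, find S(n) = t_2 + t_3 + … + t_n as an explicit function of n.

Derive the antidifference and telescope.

The ratio is (4*k**3 + 24*k**2 + 38*k + 15)/(4*k**3 + 12*k**2 + 2*k - 3).
Factor: A=1; B=1; C=k**3 + 3*k**2 + k/2 - 3/4.
f must satisfy (1)·f(k+1) − (1)·f(k) = k**3 + 3*k**2 + k/2 - 3/4.
Bound: deg f ≤ 4.
A polynomial solution: f(k) = k*(k**3 + 2*k**2 - 4*k - 2)/4.
Then R = B(k−1)f/C = k*(k**3 + 2*k**2 - 4*k - 2)/(4*k**3 + 12*k**2 + 2*k - 3), so s_k = R(k)·t_k = k*(-k**3 - 2*k**2 + 4*k + 2).
s_(k+1) − s_k = -4*k**3 - 12*k**2 - 2*k + 3 = t_k.
Σ_(k=2)^n t_k = s_(n+1) − s_(2) = (-n**4 - 6*n**3 - 8*n**2 + 3) − (-12), i.e. -n**4 - 6*n**3 - 8*n**2 + 15.

S(n) = -n**4 - 6*n**3 - 8*n**2 + 15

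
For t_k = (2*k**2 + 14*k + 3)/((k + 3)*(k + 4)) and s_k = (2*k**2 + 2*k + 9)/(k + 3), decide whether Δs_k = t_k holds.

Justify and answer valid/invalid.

s_(k+1) = (2*k**2 + 6*k + 13)/(k + 4)
s_(k+1) − s_k = (2*k**2 + 14*k + 3)/(k**2 + 7*k + 12)
(s_(k+1) − s_k) − t_k = 0

valid; difference matches t_k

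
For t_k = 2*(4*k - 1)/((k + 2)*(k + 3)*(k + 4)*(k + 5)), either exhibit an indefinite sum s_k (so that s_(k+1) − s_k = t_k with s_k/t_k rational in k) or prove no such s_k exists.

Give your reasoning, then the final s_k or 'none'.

s_k = k*(k**2 + 9*k - 22)/(12*(k + 2)*(k + 3)*(k + 4))

r(k) = (k + 2)*(4*k + 3)/((k + 6)*(4*k - 1)) after simplifying.
A = k + 2, B = k + 6, C = k - 1/4.
f must satisfy (k + 2)·f(k+1) − (k + 5)·f(k) = k - 1/4.
deg f ≤ 3 (via 1,1,1).
Solve for f: f(k) = k*(k - 2)*(k + 11)/96 (degree 3 ≤ 3).
Then R = B(k−1)f/C = k*(k - 2)*(k + 5)*(k + 11)/(24*(4*k - 1)), so s_k = R(k)·t_k = k*(k**2 + 9*k - 22)/(12*(k + 2)*(k + 3)*(k + 4)).
Check: Δs_k = 2*(4*k - 1)/(k**4 + 14*k**3 + 71*k**2 + 154*k + 120). ✓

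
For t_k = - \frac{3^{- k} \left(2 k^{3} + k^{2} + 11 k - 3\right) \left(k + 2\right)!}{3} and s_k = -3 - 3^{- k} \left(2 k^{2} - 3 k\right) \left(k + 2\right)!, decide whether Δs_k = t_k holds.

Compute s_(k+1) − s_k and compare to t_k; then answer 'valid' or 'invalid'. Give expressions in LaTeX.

s_(k+1) = 3**(-k - 1)*(3*k - 2*(k + 1)**2 + 3)*factorial(k + 3) - 3
s_(k+1) − s_k = -(2*k**3 + k**2 + 11*k - 3)*factorial(k + 2)/(3*3**k)
(s_(k+1) − s_k) − t_k = 0

valid (s_(k+1) − s_k reduces to t_k)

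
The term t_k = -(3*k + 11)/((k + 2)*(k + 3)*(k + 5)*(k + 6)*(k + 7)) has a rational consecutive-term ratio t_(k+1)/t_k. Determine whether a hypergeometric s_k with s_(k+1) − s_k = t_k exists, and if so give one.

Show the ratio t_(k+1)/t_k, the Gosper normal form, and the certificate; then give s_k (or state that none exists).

s_k = k*(-k**2 - 13*k - 52)/(60*(k**3 + 13*k**2 + 52*k + 60))

The ratio is (k + 2)*(k + 5)*(3*k + 14)/((k + 4)*(k + 8)*(3*k + 11)).
Gosper form: A/B · C(k+1)/C(k) with A=k + 2, B=k + 8, C=k**2 + 23*k/3 + 44/3.
f must satisfy (k + 2)·f(k+1) − (k + 7)·f(k) = k**2 + 23*k/3 + 44/3.
Degrees (1,1,2) ⇒ d ≤ 5.
A polynomial solution: f(k) = k*(k + 3)*(k + 4)*(k**2 + 13*k + 52)/180.
Then R = B(k−1)f/C = k*(k + 3)*(k + 7)*(k**2 + 13*k + 52)/(60*(3*k + 11)), so s_k = R(k)·t_k = k*(-k**2 - 13*k - 52)/(60*(k**3 + 13*k**2 + 52*k + 60)).
Δs = (-3*k - 11)/(k**5 + 23*k**4 + 203*k**3 + 853*k**2 + 1692*k + 1260), as required.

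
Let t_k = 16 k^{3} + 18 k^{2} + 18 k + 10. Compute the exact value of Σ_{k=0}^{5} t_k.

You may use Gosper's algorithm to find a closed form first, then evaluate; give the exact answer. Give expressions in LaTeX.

Σ = 4920

Ratio r(k) = (8*k**3 + 33*k**2 + 51*k + 31)/(8*k**3 + 9*k**2 + 9*k + 5).
Gosper form: A/B · C(k+1)/C(k) with A=1, B=1, C=k**3 + 9*k**2/8 + 9*k/8 + 5/8.
Solve (1)·f(k+1) − (1)·f(k) = k**3 + 9*k**2/8 + 9*k/8 + 5/8.
Bound: deg f ≤ 4.
Solving with deg f ≤ 4: f(k) = k*(2*k**3 - k**2 + 2*k + 2)/8.
R(k) = B(k−1)·f(k)/C(k) = k*(2*k**3 - k**2 + 2*k + 2)/(8*k**3 + 9*k**2 + 9*k + 5); s_k = R·t_k = 2*k*(2*k**3 - k**2 + 2*k + 2).
Δs = 16*k**3 + 18*k**2 + 18*k + 10, as required.
Σ_(k=0)^(5) t_k = s_(6) − s_(0) = 4920 − (0) = 4920.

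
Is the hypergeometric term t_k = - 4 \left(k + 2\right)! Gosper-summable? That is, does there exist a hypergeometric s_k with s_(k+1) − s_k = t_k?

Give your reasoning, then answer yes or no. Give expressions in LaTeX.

Step 1: r(k) = k + 3.
Gosper form: A/B · C(k+1)/C(k) with A=k + 3, B=1, C=1.
f must satisfy (k + 3)·f(k+1) − (1)·f(k) = 1.
d = -1 from the (1,0,0) case.
Bound -1 < 0, so the key equation has no polynomial solution.

No. Not Gosper-summable.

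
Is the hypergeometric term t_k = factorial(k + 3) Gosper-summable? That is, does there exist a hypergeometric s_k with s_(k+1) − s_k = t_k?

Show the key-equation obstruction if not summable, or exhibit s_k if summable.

No; the degree bound rules out any f.

Step 1: r(k) = k + 4.
Normal form (A,B,C) = (k + 4, 1, 1).
f must satisfy (k + 4)·f(k+1) − (1)·f(k) = 1.
Degrees (1,0,0) ⇒ d ≤ -1.
deg f ≤ -1 is impossible — no certificate.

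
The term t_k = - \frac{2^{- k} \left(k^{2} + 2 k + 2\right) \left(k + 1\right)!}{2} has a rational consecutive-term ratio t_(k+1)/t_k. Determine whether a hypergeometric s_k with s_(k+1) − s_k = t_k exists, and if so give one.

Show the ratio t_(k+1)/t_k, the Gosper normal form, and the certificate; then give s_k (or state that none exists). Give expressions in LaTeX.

s_k = - 2^{- k} \left(k + 1\right) \left(k + 1\right)!

r(k) = (k + 2)*(2*k + (k + 1)**2 + 4)/(2*(k**2 + 2*k + 2)) after simplifying.
Take A(k)=k/2 + 1, B(k)=1, C(k)=k**2 + 2*k + 2.
Key eq: (k/2 + 1)·f(k+1) = (1)·f(k) + (k**2 + 2*k + 2).
d = 1 from the (1,0,2) case.
Coefficient equations give f(k) = 2*(k + 1).
So s_k = (B(k−1)f/C)·t_k = (2*(k + 1)/(k**2 + 2*k + 2))·t_k = -(k + 1)*factorial(k + 1)/2**k.
Δs = -(k**2 + 2*k + 2)*factorial(k + 1)/(2*2**k), as required.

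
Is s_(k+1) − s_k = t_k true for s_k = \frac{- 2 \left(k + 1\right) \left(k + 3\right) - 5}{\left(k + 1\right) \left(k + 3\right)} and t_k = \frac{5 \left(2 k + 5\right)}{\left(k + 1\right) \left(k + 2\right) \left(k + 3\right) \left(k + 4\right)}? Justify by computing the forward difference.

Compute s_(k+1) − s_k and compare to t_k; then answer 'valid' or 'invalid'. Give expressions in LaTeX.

s_(k+1) = (-2*(k + 2)*(k + 4) - 5)/((k + 2)*(k + 4))
s_(k+1) − s_k = 5*(2*k + 5)/(k**4 + 10*k**3 + 35*k**2 + 50*k + 24)
(s_(k+1) − s_k) − t_k = 0

valid (s_(k+1) − s_k reduces to t_k)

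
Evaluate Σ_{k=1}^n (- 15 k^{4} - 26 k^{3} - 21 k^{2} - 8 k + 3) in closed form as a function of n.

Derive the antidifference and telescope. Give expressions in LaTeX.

S(n) = n \left(- 3 n^{4} - 14 n^{3} - 25 n^{2} - 21 n - 4\right)

Compute t_(k+1)/t_k: get (15*k**4 + 86*k**3 + 189*k**2 + 188*k + 67)/(15*k**4 + 26*k**3 + 21*k**2 + 8*k - 3).
A = 1, B = 1, C = k**4 + 26*k**3/15 + 7*k**2/5 + 8*k/15 - 1/5.
Key eq: (1)·f(k+1) = (1)·f(k) + (k**4 + 26*k**3/15 + 7*k**2/5 + 8*k/15 - 1/5).
Bound: deg f ≤ 5.
Solve for f: f(k) = k*(3*k**4 - k**3 - k**2 - 4)/15 (degree 5 ≤ 5).
Certificate R = B(k−1)f/C = k*(3*k**4 - k**3 - k**2 - 4)/(15*k**4 + 26*k**3 + 21*k**2 + 8*k - 3) gives s_k = k*(-3*k**4 + k**3 + k**2 + 4).
Verify: -15*k**4 - 26*k**3 - 21*k**2 - 8*k + 3 matches t_k.
s_(n+1) = -3*n**5 - 14*n**4 - 25*n**3 - 21*n**2 - 4*n + 3 and s_(1) = 3, so S(n) = n*(-3*n**4 - 14*n**3 - 25*n**2 - 21*n - 4).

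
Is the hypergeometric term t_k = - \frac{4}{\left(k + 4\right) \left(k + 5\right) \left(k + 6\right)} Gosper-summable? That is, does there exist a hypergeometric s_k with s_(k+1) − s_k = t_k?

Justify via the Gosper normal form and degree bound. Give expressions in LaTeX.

Yes. s_k = \frac{k \left(- k - 9\right)}{10 \left(k + 4\right) \left(k + 5\right)}.

r(k) = (k + 4)/(k + 7) after simplifying.
So A=k + 4 and B=k + 7, with C=1.
Key eq: (k + 4)·f(k+1) = (k + 6)·f(k) + (1).
d = 2 from the (1,1,0) case.
Solve for f: f(k) = k*(k + 9)/40 (degree 2 ≤ 2).
Get s_k = R·t_k = k*(-k - 9)/(10*(k + 4)*(k + 5)) with R(k) = B(k−1)f(k)/C(k) = k*(k + 6)*(k + 9)/40.
Δs = -4/(k**3 + 15*k**2 + 74*k + 120), as required.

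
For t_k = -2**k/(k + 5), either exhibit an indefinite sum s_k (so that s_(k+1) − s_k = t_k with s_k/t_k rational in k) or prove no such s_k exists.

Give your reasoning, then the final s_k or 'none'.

Ratio r(k) = 2*(k + 5)/(k + 6).
So A=2*k + 10 and B=k + 6, with C=1.
f must satisfy (2*k + 10)·f(k+1) − (k + 5)·f(k) = 1.
deg f ≤ -1 (via 1,1,0).
d = -1 < 0 ⇒ no nonzero polynomial f; not summable.

not Gosper-summable; s_k does not exist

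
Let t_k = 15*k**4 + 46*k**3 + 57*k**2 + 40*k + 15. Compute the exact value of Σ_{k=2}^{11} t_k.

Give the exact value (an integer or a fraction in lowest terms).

t_(k+1)/t_k = (15*k**4 + 106*k**3 + 285*k**2 + 352*k + 173)/(15*k**4 + 46*k**3 + 57*k**2 + 40*k + 15).
A = 1, B = 1, C = k**4 + 46*k**3/15 + 19*k**2/5 + 8*k/3 + 1.
Solve (1)·f(k+1) − (1)·f(k) = k**4 + 46*k**3/15 + 19*k**2/5 + 8*k/3 + 1.
From deg A=0, deg B=0, deg C=4: d=5.
Coefficient equations give f(k) = k*(3*k**4 + 4*k**3 + k**2 + 3*k + 4)/15.
Certificate R = B(k−1)f/C = k*(3*k**4 + 4*k**3 + k**2 + 3*k + 4)/(15*k**4 + 46*k**3 + 57*k**2 + 40*k + 15) gives s_k = k*(3*k**4 + 4*k**3 + k**2 + 3*k + 4).
Verify: 15*k**4 + 46*k**3 + 57*k**2 + 40*k + 15 matches t_k.
Σ_(k=2)^(11) t_k = s_(12) − s_(2) = 831648 − (188) = 831460.

Σ = 831460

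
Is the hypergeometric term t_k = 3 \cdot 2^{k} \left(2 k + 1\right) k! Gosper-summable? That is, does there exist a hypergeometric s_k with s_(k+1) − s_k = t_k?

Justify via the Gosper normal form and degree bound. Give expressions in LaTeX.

Ratio r(k) = 2*(k + 1)*(2*k + 3)/(2*k + 1).
Factor: A=2*k + 2; B=1; C=k + 1/2.
f must satisfy (2*k + 2)·f(k+1) − (1)·f(k) = k + 1/2.
deg f ≤ 0 (via 1,0,1).
Match coefficients ⇒ f(k) = 1/2.
Then R = B(k−1)f/C = 1/(2*k + 1), so s_k = R(k)·t_k = 3*2**k*factorial(k).
Verify: 3*2**k*(2*k + 1)*factorial(k) matches t_k.

Yes. s_k = 3 \cdot 2^{k} k!.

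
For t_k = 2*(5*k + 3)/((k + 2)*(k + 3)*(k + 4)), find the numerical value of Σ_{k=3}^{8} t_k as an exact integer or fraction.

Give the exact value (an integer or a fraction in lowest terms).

Σ = 431/660

The ratio is (k + 2)*(5*k + 8)/((k + 5)*(5*k + 3)).
A = k + 2, B = k + 5, C = k + 3/5.
Set up (k + 2)·f(k+1) − (k + 4)·f(k) − (k + 3/5) = 0.
deg f ≤ 2 (via 1,1,1).
A polynomial solution: f(k) = k*(13*k + 5)/60.
Get s_k = R·t_k = k*(13*k + 5)/(6*(k + 2)*(k + 3)) with R(k) = B(k−1)f(k)/C(k) = k*(k + 4)*(13*k + 5)/(12*(5*k + 3)).
Check: Δs_k = 2*(5*k + 3)/(k**3 + 9*k**2 + 26*k + 24). ✓
Sum = s_(9) − s_(3); s_(9) = 61/44, s_(3) = 11/15 ⇒ 431/660.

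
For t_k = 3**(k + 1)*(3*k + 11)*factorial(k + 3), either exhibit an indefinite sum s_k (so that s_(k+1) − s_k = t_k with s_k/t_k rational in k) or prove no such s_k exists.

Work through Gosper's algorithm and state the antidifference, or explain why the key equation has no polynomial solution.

s_k = 3**(k + 1)*factorial(k + 3)

Compute t_(k+1)/t_k: get 3*(k + 4)*(3*k + 14)/(3*k + 11).
Normal form (A,B,C) = (3*k + 12, 1, k + 11/3).
Need (3*k + 12)·f(k+1) − (1)·f(k) = k + 11/3.
From deg A=1, deg B=0, deg C=1: d=0.
Solving with deg f ≤ 0: f(k) = 1/3.
Get s_k = R·t_k = 3**(k + 1)*factorial(k + 3) with R(k) = B(k−1)f(k)/C(k) = 1/(3*k + 11).
s_(k+1) − s_k = 3**(k + 1)*(3*k + 11)*factorial(k + 3) = t_k.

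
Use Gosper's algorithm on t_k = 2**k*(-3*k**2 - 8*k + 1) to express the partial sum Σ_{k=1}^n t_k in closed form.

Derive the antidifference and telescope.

S(n) = 2**(n + 1)*n*(-3*n - 2)

r(k) = 2*(3*k**2 + 14*k + 10)/(3*k**2 + 8*k - 1) after simplifying.
So A=2 and B=1, with C=k**2 + 8*k/3 - 1/3.
Set up (2)·f(k+1) − (1)·f(k) − (k**2 + 8*k/3 - 1/3) = 0.
d = 2 from the (0,0,2) case.
Solve for f: f(k) = (k - 1)*(3*k - 1)/3 (degree 2 ≤ 2).
So s_k = (B(k−1)f/C)·t_k = ((k - 1)*(3*k - 1)/(3*k**2 + 8*k - 1))·t_k = 2**k*(-3*k**2 + 4*k - 1).
Verify: 2**k*(-3*k**2 - 8*k + 1) matches t_k.
Evaluate: s_(n+1) = 2**(n + 1)*n*(-3*n - 2); subtract s_(1) = 0 ⇒ S(n) = 2**(n + 1)*n*(-3*n - 2).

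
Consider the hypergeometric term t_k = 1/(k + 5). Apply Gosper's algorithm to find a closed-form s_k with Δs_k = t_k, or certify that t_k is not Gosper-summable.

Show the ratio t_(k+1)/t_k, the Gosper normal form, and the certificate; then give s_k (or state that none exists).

Step 1: r(k) = (k + 5)/(k + 6).
Gosper form: A/B · C(k+1)/C(k) with A=k + 5, B=k + 6, C=1.
Key eq: (k + 5)·f(k+1) = (k + 5)·f(k) + (1).
d = 0 from the (1,1,0) case.
Generic f = c0 gives residual -1; -1 = 0 cannot hold, so t_k is not Gosper-summable.

none (Gosper's algorithm certifies no s_k)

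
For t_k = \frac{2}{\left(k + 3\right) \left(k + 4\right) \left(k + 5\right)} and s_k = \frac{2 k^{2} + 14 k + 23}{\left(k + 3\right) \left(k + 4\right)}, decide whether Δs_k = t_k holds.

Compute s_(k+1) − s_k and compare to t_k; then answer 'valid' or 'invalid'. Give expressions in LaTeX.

valid (s_(k+1) − s_k reduces to t_k)

s_(k+1) = (14*k + 2*(k + 1)**2 + 37)/((k + 4)*(k + 5))
s_(k+1) − s_k = 2/(k**3 + 12*k**2 + 47*k + 60)
(s_(k+1) − s_k) − t_k = 0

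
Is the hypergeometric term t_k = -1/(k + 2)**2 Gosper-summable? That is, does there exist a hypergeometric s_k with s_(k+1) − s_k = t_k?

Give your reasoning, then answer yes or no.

No. Not Gosper-summable.

t_(k+1)/t_k = (k + 2)**2/(k + 3)**2.
Gosper form: A/B · C(k+1)/C(k) with A=k**2 + 4*k + 4, B=k**2 + 6*k + 9, C=1.
Key eq: (k**2 + 4*k + 4)·f(k+1) = (k**2 + 4*k + 4)·f(k) + (1).
From deg A=2, deg B=2, deg C=0: d=0.
Write f(k) = c0. Then LHS − RHS = -1, requiring -1 = 0: contradictory. No certificate.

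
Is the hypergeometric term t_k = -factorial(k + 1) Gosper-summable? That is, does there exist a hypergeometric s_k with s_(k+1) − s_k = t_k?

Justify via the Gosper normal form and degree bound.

r(k) = k + 2 after simplifying.
So A=k + 2 and B=1, with C=1.
Set up (k + 2)·f(k+1) − (1)·f(k) − (1) = 0.
From deg A=1, deg B=0, deg C=0: d=-1.
Bound -1 < 0, so the key equation has no polynomial solution.

No. Not Gosper-summable.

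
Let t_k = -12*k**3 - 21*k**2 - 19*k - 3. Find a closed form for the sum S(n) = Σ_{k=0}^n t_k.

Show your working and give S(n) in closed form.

t_(k+1)/t_k = (12*k**3 + 57*k**2 + 97*k + 55)/(12*k**3 + 21*k**2 + 19*k + 3).
Normal form (A,B,C) = (1, 1, k**3 + 7*k**2/4 + 19*k/12 + 1/4).
Need (1)·f(k+1) − (1)·f(k) = k**3 + 7*k**2/4 + 19*k/12 + 1/4.
Degrees (0,0,3) ⇒ d ≤ 4.
A polynomial solution: f(k) = k*(3*k**3 + k**2 + 2*k - 3)/12.
Certificate R = B(k−1)f/C = k*(3*k**3 + k**2 + 2*k - 3)/(12*k**3 + 21*k**2 + 19*k + 3) gives s_k = k*(-3*k**3 - k**2 - 2*k + 3).
Δs = -12*k**3 - 21*k**2 - 19*k - 3, as required.
Evaluate: s_(n+1) = -3*n**4 - 13*n**3 - 23*n**2 - 16*n - 3; subtract s_(0) = 0 ⇒ S(n) = -3*n**4 - 13*n**3 - 23*n**2 - 16*n - 3.

S(n) = -3*n**4 - 13*n**3 - 23*n**2 - 16*n - 3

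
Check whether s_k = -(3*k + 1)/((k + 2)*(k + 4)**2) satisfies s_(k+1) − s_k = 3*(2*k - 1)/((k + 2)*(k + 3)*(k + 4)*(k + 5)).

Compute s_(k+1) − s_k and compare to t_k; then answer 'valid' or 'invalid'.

Invalid: residual (-9*k**2 - 37*k + 7)/(k**6 + 23*k**5 + 217*k**4 + 1073*k**3 + 2926*k**2 + 4160*k + 2400) ≠ 0.

s_(k+1) = (-3*k - 4)/((k + 3)*(k + 5)**2)
s_(k+1) − s_k = (6*k**3 + 42*k**2 + 56*k - 53)/(k**6 + 23*k**5 + 217*k**4 + 1073*k**3 + 2926*k**2 + 4160*k + 2400)
(s_(k+1) − s_k) − t_k = (-9*k**2 - 37*k + 7)/(k**6 + 23*k**5 + 217*k**4 + 1073*k**3 + 2926*k**2 + 4160*k + 2400)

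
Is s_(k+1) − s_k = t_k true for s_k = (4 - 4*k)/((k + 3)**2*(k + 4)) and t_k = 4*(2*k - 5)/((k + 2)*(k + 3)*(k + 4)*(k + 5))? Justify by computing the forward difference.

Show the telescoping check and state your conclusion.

Invalid: residual 4*(-3*k**2 - 5*k + 20)/(k**6 + 21*k**5 + 181*k**4 + 819*k**3 + 2050*k**2 + 2688*k + 1440) ≠ 0.

s_(k+1) = -4*k/((k + 4)**2*(k + 5))
s_(k+1) − s_k = 4*(-k*(k + 3)**2 + (k - 1)*(k + 4)*(k + 5))/((k + 3)**2*(k + 4)**2*(k + 5))
(s_(k+1) − s_k) − t_k = 4*(-3*k**2 - 5*k + 20)/(k**6 + 21*k**5 + 181*k**4 + 819*k**3 + 2050*k**2 + 2688*k + 1440)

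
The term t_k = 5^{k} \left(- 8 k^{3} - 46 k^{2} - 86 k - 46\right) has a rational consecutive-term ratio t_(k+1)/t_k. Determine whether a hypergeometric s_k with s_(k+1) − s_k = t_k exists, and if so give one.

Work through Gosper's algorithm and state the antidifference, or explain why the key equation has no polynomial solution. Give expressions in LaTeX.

s_k = 5^{k} \left(- 2 k^{3} - 4 k^{2} - 4 k + 1\right)

The ratio is 5*(4*k**3 + 35*k**2 + 101*k + 93)/(4*k**3 + 23*k**2 + 43*k + 23).
Gosper form: A/B · C(k+1)/C(k) with A=5, B=1, C=k**3 + 23*k**2/4 + 43*k/4 + 23/4.
Need (5)·f(k+1) − (1)·f(k) = k**3 + 23*k**2/4 + 43*k/4 + 23/4.
Bound: deg f ≤ 3.
Coefficient equations give f(k) = (2*k**3 + 4*k**2 + 4*k - 1)/8.
Get s_k = R·t_k = 5**k*(-2*k**3 - 4*k**2 - 4*k + 1) with R(k) = B(k−1)f(k)/C(k) = (2*k**3 + 4*k**2 + 4*k - 1)/(2*(4*k**3 + 23*k**2 + 43*k + 23)).
s_(k+1) − s_k = 5**k*(-8*k**3 - 46*k**2 - 86*k - 46) = t_k.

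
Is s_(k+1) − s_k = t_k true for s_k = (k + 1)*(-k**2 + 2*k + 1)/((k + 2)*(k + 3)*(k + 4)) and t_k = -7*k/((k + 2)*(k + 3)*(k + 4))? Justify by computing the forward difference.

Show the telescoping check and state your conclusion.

Invalid: residual 3*(-k**2 + 9*k + 1)/(k**4 + 14*k**3 + 71*k**2 + 154*k + 120) ≠ 0.

s_(k+1) = (k + 2)*(2*k - (k + 1)**2 + 3)/((k + 3)*(k + 4)*(k + 5))
s_(k+1) − s_k = (-10*k**2 - 8*k + 3)/(k**4 + 14*k**3 + 71*k**2 + 154*k + 120)
(s_(k+1) − s_k) − t_k = 3*(-k**2 + 9*k + 1)/(k**4 + 14*k**3 + 71*k**2 + 154*k + 120)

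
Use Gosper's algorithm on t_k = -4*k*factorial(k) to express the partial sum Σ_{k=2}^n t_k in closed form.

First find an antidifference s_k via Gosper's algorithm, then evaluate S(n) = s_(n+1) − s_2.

The ratio is (k + 1)**2/k.
Gosper form: A/B · C(k+1)/C(k) with A=k + 1, B=1, C=k.
f must satisfy (k + 1)·f(k+1) − (1)·f(k) = k.
Bound: deg f ≤ 0.
Match coefficients ⇒ f(k) = 1.
So s_k = (B(k−1)f/C)·t_k = (1/k)·t_k = -4*factorial(k).
Verify: -4*k*factorial(k) matches t_k.
Σ_(k=2)^n t_k = s_(n+1) − s_(2) = (-4*factorial(n + 1)) − (-8), i.e. 8 - 4*factorial(n + 1).

S(n) = 8 - 4*factorial(n + 1)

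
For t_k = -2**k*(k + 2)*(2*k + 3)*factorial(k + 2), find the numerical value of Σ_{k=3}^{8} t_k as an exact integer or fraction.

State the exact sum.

Σ = -183936611520

The ratio is (k + 3)**2*(4*k + 10)/((k + 2)*(2*k + 3)).
Factor: A=2*k + 6; B=1; C=k**2 + 7*k/2 + 3.
Key eq: (2*k + 6)·f(k+1) = (1)·f(k) + (k**2 + 7*k/2 + 3).
From deg A=1, deg B=0, deg C=2: d=1.
Match coefficients ⇒ f(k) = k/2.
R(k) = B(k−1)·f(k)/C(k) = k/((k + 2)*(2*k + 3)); s_k = R·t_k = -2**k*k*factorial(k + 2).
Verify: -2**k*(k + 2)*(2*k + 3)*factorial(k + 2) matches t_k.
Evaluate s at k=9 and k=3: -183936614400 and -2880; difference -183936611520.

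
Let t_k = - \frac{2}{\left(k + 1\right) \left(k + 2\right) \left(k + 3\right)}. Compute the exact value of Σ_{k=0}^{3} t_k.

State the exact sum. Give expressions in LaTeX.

Σ = -7/15

The ratio is (k + 1)/(k + 4).
Factor: A=k + 1; B=k + 4; C=1.
Need (k + 1)·f(k+1) − (k + 3)·f(k) = 1.
Bound: deg f ≤ 2.
Match coefficients ⇒ f(k) = k*(k + 3)/4.
So s_k = (B(k−1)f/C)·t_k = (k*(k + 3)**2/4)·t_k = k*(-k - 3)/(2*(k + 1)*(k + 2)).
Check: Δs_k = -2/(k**3 + 6*k**2 + 11*k + 6). ✓
Telescoping: Σ = s_(4) − s_(0) = -7/15 − (0) = -7/15.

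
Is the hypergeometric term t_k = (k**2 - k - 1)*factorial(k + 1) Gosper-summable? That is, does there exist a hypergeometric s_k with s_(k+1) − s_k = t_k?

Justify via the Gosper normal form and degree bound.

Yes. s_k = (k - 3)*factorial(k + 1).

t_(k+1)/t_k = (k + 2)*(k - (k + 1)**2 + 2)/(-k**2 + k + 1).
A = k + 2, B = 1, C = k**2 - k - 1.
Solve (k + 2)·f(k+1) − (1)·f(k) = k**2 - k - 1.
From deg A=1, deg B=0, deg C=2: d=1.
A polynomial solution: f(k) = k - 3.
Certificate R = B(k−1)f/C = (k - 3)/(k**2 - k - 1) gives s_k = (k - 3)*factorial(k + 1).
Verify: (k**2 - k - 1)*factorial(k + 1) matches t_k.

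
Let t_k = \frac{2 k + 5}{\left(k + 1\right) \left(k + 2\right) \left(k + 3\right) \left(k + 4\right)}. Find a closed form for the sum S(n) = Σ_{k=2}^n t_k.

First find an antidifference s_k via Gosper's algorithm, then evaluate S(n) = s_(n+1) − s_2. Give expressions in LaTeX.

S(n) = \frac{n^{2} + 6 n - 7}{15 \left(n^{2} + 6 n + 8\right)}

t_(k+1)/t_k = (k + 1)*(2*k + 7)/((k + 5)*(2*k + 5)).
A = k + 1, B = k + 5, C = k + 5/2.
Key eq: (k + 1)·f(k+1) = (k + 4)·f(k) + (k + 5/2).
d = 3 from the (1,1,1) case.
Solve for f: f(k) = k*(k + 2)*(k + 4)/6 (degree 3 ≤ 3).
Certificate R = B(k−1)f/C = k*(k + 2)*(k + 4)**2/(3*(2*k + 5)) gives s_k = k*(k + 4)/(3*(k**2 + 4*k + 3)).
Verify: (2*k + 5)/(k**4 + 10*k**3 + 35*k**2 + 50*k + 24) matches t_k.
Telescope: S(n) = s_(n+1) − s_(2) = (n**2 + 6*n + 5)/(3*(n**2 + 6*n + 8)) − (4/15) = (n**2 + 6*n - 7)/(15*(n**2 + 6*n + 8)).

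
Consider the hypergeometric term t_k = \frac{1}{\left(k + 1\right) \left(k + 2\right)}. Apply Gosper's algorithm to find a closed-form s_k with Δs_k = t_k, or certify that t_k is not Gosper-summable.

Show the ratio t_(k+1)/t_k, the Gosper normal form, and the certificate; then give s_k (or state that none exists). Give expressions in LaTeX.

Step 1: r(k) = (k + 1)/(k + 3).
Factor: A=k + 1; B=k + 3; C=1.
Key eq: (k + 1)·f(k+1) = (k + 2)·f(k) + (1).
d = 1 from the (1,1,0) case.
Match coefficients ⇒ f(k) = k.
Then R = B(k−1)f/C = k*(k + 2), so s_k = R(k)·t_k = k/(k + 1).
Verify: 1/(k**2 + 3*k + 2) matches t_k.

s_k = \frac{k}{k + 1}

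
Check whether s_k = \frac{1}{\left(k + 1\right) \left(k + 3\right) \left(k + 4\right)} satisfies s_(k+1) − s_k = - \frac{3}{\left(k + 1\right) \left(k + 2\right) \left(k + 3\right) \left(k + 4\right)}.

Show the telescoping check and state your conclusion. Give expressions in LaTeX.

Invalid: residual \frac{8}{k^{5} + 15 k^{4} + 85 k^{3} + 225 k^{2} + 274 k + 120} ≠ 0.

s_(k+1) = 1/((k + 2)*(k + 4)*(k + 5))
s_(k+1) − s_k = ((k + 1)*(k + 3) - (k + 2)*(k + 5))/((k + 1)*(k + 2)*(k + 3)*(k + 4)*(k + 5))
(s_(k+1) − s_k) − t_k = 8/(k**5 + 15*k**4 + 85*k**3 + 225*k**2 + 274*k + 120)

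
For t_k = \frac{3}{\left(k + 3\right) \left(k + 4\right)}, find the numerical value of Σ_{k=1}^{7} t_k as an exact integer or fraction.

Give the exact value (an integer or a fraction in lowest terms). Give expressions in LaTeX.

Σ = 21/44

Ratio r(k) = (k + 3)/(k + 5).
Gosper form: A/B · C(k+1)/C(k) with A=k + 3, B=k + 5, C=1.
Need (k + 3)·f(k+1) − (k + 4)·f(k) = 1.
d = 1 from the (1,1,0) case.
Match coefficients ⇒ f(k) = k/3.
R(k) = B(k−1)·f(k)/C(k) = k*(k + 4)/3; s_k = R·t_k = k/(k + 3).
Verify: 3/(k**2 + 7*k + 12) matches t_k.
Telescoping: Σ = s_(8) − s_(1) = 8/11 − (1/4) = 21/44.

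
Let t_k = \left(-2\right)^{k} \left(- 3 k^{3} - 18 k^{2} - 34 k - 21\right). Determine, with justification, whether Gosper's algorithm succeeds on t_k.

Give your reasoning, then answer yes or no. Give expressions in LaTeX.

r(k) = 2*(-3*k**3 - 27*k**2 - 79*k - 76)/(3*k**3 + 18*k**2 + 34*k + 21) after simplifying.
Gosper form: A/B · C(k+1)/C(k) with A=-2, B=1, C=k**3 + 6*k**2 + 34*k/3 + 7.
Solve (-2)·f(k+1) − (1)·f(k) = k**3 + 6*k**2 + 34*k/3 + 7.
deg f ≤ 3 (via 0,0,3).
A polynomial solution: f(k) = -(k + 1)*(k**2 + 3*k + 1)/3.
So s_k = (B(k−1)f/C)·t_k = (-(k + 1)*(k**2 + 3*k + 1)/((k + 3)*(3*k**2 + 9*k + 7)))·t_k = (-2)**k*(k**3 + 4*k**2 + 4*k + 1).
Verify: (-2)**k*(-3*k**3 - 18*k**2 - 34*k - 21) matches t_k.

Yes. s_k = \left(-2\right)^{k} \left(k^{3} + 4 k^{2} + 4 k + 1\right).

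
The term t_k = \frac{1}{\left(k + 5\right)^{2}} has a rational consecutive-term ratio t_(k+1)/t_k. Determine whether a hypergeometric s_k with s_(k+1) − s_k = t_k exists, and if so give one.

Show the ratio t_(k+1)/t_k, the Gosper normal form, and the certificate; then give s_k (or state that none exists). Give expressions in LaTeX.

Step 1: r(k) = (k + 5)**2/(k + 6)**2.
So A=k**2 + 10*k + 25 and B=k**2 + 12*k + 36, with C=1.
Need (k**2 + 10*k + 25)·f(k+1) − (k**2 + 10*k + 25)·f(k) = 1.
Bound: deg f ≤ 0.
f = c0 ⇒ A·f(k+1) − B(k−1)·f(k) − C = -1. The system {-1 = 0} is inconsistent; no antidifference.

not Gosper-summable; s_k does not exist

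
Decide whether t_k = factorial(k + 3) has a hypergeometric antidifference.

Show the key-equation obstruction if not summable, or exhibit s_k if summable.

r(k) = k + 4 after simplifying.
Normal form (A,B,C) = (k + 4, 1, 1).
Need (k + 4)·f(k+1) − (1)·f(k) = 1.
Bound: deg f ≤ -1.
d = -1 < 0 ⇒ no nonzero polynomial f; not summable.

No — key equation has no polynomial f.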